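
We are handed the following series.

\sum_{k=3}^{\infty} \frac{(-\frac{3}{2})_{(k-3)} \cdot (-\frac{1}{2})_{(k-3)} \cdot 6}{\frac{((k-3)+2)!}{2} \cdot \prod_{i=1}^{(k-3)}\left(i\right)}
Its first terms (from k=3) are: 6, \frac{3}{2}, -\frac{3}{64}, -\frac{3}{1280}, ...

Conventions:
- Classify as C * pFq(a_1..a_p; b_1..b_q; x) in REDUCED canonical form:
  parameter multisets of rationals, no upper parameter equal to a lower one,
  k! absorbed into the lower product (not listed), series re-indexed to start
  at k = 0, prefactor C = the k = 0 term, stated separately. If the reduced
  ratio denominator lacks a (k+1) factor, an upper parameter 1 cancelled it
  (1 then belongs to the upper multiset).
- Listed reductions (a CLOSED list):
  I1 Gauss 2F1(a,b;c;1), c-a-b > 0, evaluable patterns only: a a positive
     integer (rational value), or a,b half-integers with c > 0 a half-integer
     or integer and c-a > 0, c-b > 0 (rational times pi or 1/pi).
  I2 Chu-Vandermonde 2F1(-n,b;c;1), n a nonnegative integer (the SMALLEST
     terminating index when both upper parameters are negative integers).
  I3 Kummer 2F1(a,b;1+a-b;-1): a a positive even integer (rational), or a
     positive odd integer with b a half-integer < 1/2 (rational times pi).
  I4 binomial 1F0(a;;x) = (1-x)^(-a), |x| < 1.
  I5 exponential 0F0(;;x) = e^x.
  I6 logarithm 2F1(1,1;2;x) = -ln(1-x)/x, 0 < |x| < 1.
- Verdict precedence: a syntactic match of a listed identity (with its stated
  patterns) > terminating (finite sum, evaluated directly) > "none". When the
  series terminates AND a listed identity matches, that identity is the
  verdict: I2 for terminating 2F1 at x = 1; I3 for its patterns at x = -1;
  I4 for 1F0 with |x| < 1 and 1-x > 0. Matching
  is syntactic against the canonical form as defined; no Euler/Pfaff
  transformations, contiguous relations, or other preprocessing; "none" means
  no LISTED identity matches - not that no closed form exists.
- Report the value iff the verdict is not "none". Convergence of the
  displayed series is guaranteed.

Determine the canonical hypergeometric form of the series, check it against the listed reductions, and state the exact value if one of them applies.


Key observation: from the first term 6: the product of the first k integers (C = 6, x = 1) is k!.
Consecutive-term ratio: r(k) = 1 * (k-\frac{3}{2}) (k-\frac{1}{2}) / [(k+3) (k+1)] - rational in k, leading ratio 1; with t_0 = 6, classification follows.

x = 1 here; the reduced form reads 2F1, upper {-\frac{3}{2}, -\frac{1}{2}}, lower {3}, C = 6. Verdict: this is the half-integer Gauss pattern (I1) (x = 1; upper {-\frac{3}{2}, -\frac{1}{2}} half-integers, c = 3 in the evaluable pattern). Its exact value is \frac{4096}{175} / \pi.


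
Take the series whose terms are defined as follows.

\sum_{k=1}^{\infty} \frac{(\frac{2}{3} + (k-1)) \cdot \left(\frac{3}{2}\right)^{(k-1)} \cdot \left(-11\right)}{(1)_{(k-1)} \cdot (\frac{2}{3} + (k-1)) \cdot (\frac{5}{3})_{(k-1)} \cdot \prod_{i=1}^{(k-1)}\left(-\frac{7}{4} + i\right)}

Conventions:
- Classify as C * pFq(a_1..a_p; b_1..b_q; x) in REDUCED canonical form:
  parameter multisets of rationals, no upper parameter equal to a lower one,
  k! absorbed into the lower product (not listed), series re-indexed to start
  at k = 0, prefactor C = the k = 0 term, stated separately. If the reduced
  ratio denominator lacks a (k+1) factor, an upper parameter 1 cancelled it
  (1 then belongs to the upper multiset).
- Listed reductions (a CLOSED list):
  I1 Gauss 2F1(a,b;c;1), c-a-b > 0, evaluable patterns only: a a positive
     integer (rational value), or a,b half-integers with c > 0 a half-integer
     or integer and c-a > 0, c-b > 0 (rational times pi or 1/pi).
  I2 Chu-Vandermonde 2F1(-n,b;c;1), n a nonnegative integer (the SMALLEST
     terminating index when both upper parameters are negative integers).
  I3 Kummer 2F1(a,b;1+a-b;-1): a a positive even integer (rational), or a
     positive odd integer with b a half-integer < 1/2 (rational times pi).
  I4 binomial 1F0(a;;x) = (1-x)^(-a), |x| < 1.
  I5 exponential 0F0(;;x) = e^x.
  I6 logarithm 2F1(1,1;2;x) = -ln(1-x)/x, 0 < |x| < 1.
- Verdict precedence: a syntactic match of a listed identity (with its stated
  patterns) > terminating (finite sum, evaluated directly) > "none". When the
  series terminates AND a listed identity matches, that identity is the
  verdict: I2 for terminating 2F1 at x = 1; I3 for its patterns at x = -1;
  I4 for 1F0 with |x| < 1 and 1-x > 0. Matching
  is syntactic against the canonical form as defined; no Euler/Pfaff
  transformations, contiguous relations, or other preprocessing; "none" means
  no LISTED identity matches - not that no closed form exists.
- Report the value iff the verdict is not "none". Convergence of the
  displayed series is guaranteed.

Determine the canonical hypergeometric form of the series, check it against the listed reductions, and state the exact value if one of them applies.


The tell: t_0 = -11 here, and (1)_k (prefactor -11) is k! itself.
Adjacent-term ratio: r(k) = \frac{3}{2} * 1 / [(k-\frac{3}{4}) (k+\frac{5}{3}) (k+1)] ; factor over Q: parameters, x = \frac{3}{2}, and C = -11.

Reduced: x = \frac{3}{2}, 0F2, upper = {-}, lower = {-\frac{3}{4}, \frac{5}{3}}, C = -11. Verdict: none. No listed pattern accepts 0F2(-; -\frac{3}{4}, \frac{5}{3}; \frac{3}{2}).


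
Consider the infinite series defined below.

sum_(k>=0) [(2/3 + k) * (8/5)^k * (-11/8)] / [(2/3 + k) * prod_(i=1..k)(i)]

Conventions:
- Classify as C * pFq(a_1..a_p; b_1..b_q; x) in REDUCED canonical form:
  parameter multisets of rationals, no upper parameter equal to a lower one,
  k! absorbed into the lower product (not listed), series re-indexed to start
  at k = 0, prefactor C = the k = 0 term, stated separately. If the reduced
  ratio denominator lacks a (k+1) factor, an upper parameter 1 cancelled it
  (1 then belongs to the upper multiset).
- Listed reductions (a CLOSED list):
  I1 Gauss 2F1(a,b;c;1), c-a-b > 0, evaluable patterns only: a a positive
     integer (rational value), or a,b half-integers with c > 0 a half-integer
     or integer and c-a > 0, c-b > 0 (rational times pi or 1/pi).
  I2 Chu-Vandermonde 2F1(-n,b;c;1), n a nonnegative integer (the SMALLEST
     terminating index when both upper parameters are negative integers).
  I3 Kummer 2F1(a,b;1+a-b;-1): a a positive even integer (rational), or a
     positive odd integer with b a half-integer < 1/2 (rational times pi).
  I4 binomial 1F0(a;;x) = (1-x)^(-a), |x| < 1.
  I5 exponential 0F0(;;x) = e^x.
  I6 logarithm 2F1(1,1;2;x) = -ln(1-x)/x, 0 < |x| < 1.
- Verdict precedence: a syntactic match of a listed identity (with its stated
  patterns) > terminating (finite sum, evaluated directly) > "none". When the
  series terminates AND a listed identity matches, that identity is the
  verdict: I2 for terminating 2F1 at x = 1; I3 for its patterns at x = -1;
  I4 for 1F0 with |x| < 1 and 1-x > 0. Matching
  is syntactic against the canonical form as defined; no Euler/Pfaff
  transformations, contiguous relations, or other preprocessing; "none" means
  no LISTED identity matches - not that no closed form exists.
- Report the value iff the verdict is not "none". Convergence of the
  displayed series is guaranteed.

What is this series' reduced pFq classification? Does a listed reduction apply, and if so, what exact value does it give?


First insight: t_0 being -11/8, striking the common factor k + 2/3 reduces the term (C = -11/8, x = 8/5).
Consecutive-term ratio: r(k) = (8/5) * 1 / [(k+1)] - rational in k. x = (8/5); t_0 = -11/8; negate the roots.

The series (x = 8/5) is 0F0: upper {-}, lower {-}, prefactor -11/8. Verdict at x = 8/5: the I5 exponential reduction matches (the 0F0 exponential series at x = 8/5). Value: (-11/8) * e^(8/5).


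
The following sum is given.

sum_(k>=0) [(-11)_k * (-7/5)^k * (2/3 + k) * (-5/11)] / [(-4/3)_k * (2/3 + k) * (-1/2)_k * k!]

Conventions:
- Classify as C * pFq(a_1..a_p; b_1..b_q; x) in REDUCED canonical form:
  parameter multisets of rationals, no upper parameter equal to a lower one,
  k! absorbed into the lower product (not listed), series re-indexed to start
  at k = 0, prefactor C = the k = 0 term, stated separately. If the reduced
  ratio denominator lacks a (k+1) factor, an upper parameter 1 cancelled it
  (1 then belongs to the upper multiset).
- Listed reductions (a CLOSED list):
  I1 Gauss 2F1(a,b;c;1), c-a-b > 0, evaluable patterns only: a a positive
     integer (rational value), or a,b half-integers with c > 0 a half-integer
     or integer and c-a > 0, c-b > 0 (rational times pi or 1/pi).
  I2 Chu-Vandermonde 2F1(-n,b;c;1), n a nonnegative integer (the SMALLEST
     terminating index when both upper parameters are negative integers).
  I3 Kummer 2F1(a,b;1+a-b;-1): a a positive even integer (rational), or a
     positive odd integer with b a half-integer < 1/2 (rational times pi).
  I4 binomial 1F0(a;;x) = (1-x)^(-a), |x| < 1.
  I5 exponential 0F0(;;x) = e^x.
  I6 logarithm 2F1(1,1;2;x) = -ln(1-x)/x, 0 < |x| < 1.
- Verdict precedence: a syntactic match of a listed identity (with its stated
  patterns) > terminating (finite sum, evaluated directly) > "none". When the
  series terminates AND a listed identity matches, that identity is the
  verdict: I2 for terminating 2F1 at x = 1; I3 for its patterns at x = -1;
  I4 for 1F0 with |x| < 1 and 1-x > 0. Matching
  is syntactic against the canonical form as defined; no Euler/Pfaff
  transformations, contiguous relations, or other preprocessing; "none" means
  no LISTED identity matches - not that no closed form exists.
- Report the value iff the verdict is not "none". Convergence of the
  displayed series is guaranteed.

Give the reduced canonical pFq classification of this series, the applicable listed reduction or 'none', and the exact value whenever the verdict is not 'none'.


Key observation: with t_0 = -5/11, striking the common factor k + 2/3 reduces the term (C = -5/11).
Adjacent-term ratio: r(k) = (-7/5) * (k-11) / [(k-4/3) (k-1/2) (k+1)] - rational; roots negated = parameters, x = (-7/5), C = -5/11.

Prefactor -5/11, argument -7/5: 1F2 with upper {-11} over lower {-4/3, -1/2}. Verdict: terminating - no listed pattern fits, but -11 in the upper list cuts the series at k = 11; direct evaluation. Sum: 1321705275131841501687271/346780043054199218750.


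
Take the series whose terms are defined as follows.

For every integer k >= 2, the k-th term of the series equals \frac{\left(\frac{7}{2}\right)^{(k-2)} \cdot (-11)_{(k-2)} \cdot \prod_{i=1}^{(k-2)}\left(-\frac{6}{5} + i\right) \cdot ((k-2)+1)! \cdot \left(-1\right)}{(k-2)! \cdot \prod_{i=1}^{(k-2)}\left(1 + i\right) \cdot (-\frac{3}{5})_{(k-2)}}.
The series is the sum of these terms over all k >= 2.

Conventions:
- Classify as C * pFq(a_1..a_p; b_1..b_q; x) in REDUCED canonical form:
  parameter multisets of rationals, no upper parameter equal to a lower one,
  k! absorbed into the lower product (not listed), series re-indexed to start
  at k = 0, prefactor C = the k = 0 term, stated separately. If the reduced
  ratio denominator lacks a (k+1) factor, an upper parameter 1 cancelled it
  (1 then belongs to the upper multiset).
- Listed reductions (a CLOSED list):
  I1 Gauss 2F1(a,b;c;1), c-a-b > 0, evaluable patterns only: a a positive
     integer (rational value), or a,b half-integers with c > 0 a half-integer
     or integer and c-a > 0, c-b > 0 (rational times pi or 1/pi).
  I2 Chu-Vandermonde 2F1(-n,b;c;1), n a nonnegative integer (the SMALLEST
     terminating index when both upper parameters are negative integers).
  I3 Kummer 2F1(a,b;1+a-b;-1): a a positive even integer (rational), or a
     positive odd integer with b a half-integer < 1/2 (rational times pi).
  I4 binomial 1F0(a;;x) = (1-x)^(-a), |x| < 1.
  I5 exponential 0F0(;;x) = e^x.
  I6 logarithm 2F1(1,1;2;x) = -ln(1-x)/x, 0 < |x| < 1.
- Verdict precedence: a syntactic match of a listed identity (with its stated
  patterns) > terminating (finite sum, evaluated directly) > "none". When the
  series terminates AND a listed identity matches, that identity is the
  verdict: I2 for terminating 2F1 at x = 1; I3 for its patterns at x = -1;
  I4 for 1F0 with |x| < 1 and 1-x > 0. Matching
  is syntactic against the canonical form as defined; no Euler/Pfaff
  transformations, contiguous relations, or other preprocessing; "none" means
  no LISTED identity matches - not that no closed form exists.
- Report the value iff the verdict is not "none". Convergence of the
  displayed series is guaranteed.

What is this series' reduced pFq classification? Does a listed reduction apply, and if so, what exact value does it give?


Reduced: x = \frac{7}{2}, 2F1, upper = {-11, -\frac{1}{5}}, lower = {-\frac{3}{5}}, C = -1. Verdict: terminating. With -11 upstairs the series is a 12-term polynomial sum; evaluated term by term. Value: \frac{48267767193047}{1089810432}.

Key observation: t_0 = -1 here, and the parameter 2 appears in both the upper and lower lists and cancels.
Term ratio: r(k) = \frac{7}{2} * (k-11) (k-\frac{1}{5}) / [(k-\frac{3}{5}) (k+1)] - rational in k, leading ratio \frac{7}{2}; with t_0 = -1, classification follows.


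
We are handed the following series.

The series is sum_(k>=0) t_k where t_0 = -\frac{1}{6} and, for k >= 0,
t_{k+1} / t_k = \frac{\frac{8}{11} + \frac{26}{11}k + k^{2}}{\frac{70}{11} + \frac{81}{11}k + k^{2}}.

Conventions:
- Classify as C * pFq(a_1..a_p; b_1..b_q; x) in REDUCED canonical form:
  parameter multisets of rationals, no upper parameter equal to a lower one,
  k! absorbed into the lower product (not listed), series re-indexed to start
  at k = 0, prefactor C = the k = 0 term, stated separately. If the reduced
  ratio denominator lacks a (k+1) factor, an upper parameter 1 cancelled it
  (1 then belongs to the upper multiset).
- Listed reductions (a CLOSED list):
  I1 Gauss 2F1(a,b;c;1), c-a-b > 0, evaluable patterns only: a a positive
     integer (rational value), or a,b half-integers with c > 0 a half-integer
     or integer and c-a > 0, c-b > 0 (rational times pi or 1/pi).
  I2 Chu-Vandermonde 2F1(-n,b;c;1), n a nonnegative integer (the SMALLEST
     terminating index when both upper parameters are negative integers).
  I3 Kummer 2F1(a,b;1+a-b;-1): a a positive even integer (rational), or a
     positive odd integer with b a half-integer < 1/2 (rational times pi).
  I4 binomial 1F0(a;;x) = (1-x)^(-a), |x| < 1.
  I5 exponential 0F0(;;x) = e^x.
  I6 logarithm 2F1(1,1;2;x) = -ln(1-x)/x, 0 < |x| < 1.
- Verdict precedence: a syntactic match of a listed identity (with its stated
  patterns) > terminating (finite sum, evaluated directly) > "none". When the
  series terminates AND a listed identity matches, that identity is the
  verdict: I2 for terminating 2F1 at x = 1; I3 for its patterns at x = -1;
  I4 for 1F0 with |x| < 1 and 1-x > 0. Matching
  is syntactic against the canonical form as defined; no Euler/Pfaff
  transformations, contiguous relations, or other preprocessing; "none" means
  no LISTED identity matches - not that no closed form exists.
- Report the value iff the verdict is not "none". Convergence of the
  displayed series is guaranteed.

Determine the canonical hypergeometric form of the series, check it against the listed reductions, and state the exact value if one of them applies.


Prefactor -\frac{1}{6}, argument 1: 2F1 with upper {\frac{4}{11}, 2} over lower {\frac{70}{11}}. Verdict: the Gauss summation I1 matches (x = 1: the Gamma ratio telescopes since c-a-b = 4 > 0 and a = 2 in Z>0). Value: -\frac{118}{605}.

Structural cue: from the first term -\frac{1}{6}: the expanded ratio factors over Q; C = -1/6, x = 1, roots give parameters.
Adjacent-term ratio: r(k) = 1 * (k+\frac{4}{11}) (k+2) / [(k+\frac{70}{11}) (k+1)] - rational; roots negated = parameters, x = 1, C = -\frac{1}{6}.


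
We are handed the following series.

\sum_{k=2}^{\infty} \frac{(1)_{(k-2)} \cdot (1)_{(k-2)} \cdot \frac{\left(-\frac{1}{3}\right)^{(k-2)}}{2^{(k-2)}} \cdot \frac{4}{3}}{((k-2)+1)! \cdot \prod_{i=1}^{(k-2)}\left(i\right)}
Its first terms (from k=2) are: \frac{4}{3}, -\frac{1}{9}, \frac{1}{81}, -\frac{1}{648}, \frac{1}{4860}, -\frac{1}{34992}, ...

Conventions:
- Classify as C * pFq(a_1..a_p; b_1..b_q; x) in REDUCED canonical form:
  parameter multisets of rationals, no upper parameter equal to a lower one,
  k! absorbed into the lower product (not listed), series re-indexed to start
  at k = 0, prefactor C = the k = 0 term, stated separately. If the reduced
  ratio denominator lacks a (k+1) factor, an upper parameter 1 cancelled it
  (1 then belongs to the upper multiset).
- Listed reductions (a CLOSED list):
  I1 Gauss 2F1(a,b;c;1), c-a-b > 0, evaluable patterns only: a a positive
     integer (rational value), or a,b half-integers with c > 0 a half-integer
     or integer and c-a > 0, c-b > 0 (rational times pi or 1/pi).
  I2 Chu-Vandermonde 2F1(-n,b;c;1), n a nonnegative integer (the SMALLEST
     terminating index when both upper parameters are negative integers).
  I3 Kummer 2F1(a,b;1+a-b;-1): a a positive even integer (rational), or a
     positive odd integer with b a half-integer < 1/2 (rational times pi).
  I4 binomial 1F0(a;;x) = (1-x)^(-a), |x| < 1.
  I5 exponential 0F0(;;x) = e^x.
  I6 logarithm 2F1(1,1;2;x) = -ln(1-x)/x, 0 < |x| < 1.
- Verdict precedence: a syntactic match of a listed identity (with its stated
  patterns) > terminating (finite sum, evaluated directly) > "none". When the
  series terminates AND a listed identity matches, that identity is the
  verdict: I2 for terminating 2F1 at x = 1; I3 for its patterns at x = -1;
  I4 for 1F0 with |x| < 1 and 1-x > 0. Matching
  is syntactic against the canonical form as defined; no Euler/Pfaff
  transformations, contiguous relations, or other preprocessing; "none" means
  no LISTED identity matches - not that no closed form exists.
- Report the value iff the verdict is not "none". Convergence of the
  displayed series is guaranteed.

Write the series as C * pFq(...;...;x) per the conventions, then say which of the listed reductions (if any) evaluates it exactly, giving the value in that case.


Canonical form: C = \frac{4}{3} times 2F1 with upper {1, 1}, lower {2}, x = -\frac{1}{6}. Verdict: the I6 logarithm reduction applies (the logarithm: parameters (1,1;2), x = -\frac{1}{6}). Exact value: 8 \cdot \ln\left(\frac{7}{6}\right).

The tell: t_0 = \frac{4}{3} here, and the product of the first k integers (C = 4/3) is k!.
Term ratio: r(k) = -\frac{1}{6} * (k+1) (k+1) / [(k+2) (k+1)] - poly over poly, x = -\frac{1}{6} from leading terms; C = \frac{4}{3} at k = 0.


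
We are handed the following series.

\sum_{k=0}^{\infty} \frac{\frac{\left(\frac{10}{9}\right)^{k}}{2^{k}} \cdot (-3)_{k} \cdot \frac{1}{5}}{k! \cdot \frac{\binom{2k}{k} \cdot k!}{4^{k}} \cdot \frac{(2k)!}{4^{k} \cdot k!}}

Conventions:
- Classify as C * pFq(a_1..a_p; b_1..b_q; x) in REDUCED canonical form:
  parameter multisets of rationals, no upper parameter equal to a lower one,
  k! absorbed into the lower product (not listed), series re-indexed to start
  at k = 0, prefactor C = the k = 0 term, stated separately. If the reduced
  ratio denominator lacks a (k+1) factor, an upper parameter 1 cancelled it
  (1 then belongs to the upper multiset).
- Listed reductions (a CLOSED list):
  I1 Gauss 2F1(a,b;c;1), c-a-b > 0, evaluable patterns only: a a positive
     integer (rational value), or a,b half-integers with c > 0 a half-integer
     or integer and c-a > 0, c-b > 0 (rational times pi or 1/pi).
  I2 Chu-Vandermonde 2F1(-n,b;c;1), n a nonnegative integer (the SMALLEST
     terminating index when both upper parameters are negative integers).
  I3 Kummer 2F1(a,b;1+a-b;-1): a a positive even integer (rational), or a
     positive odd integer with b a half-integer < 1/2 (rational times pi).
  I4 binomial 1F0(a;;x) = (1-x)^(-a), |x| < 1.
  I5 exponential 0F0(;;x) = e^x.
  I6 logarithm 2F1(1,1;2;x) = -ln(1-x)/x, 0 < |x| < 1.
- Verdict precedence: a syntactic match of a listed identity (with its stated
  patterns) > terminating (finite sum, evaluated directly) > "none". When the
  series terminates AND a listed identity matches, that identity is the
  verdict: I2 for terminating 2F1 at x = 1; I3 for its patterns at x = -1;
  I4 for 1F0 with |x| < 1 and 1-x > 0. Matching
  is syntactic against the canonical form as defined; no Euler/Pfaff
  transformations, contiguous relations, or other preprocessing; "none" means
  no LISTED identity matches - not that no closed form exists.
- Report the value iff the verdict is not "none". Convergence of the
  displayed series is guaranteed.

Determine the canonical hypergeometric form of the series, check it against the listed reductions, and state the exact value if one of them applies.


The series (x = \frac{5}{9}) is 1F2: upper {-3}, lower {\frac{1}{2}, \frac{1}{2}}, prefactor \frac{1}{5}. Verdict: terminating - upper parameter -3 makes this a finite sum (last index 3), evaluated exactly. Hence: -\frac{26699}{32805}.

First insight: with t_0 = \frac{1}{5}, the two k-th powers (C = 1/5, x = 5/9) combine into one argument.
Ratio: r(k) = \frac{5}{9} * (k-3) / [(k+\frac{1}{2}) (k+\frac{1}{2}) (k+1)] - poly over poly, x = \frac{5}{9} from leading terms; C = \frac{1}{5} at k = 0.


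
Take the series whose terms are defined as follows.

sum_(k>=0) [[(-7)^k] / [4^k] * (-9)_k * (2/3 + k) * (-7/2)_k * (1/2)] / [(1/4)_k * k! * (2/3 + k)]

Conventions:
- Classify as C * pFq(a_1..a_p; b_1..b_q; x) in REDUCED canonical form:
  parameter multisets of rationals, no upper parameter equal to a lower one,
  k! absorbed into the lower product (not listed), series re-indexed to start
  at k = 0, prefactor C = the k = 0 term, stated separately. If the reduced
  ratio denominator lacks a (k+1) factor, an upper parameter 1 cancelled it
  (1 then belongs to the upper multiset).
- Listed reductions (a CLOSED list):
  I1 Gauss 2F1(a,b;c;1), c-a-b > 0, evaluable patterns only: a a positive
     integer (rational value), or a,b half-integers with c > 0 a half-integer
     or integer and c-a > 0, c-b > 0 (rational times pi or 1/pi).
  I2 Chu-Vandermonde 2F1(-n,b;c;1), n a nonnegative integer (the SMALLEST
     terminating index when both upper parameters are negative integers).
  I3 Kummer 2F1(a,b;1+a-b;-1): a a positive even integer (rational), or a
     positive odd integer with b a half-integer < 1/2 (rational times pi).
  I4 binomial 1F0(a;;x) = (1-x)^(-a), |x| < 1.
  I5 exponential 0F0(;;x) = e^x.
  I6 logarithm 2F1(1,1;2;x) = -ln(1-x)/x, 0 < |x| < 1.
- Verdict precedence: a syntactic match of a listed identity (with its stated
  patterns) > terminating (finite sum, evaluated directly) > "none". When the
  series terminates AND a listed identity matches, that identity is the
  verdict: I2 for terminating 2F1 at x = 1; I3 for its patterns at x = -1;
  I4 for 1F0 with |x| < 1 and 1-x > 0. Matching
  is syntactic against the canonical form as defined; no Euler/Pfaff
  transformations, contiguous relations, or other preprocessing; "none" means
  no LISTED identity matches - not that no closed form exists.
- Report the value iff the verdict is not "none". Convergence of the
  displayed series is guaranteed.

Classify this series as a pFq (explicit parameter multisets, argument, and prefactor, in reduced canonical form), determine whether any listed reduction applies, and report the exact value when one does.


x = -7/4 here; the reduced form reads 2F1, upper {-9, -7/2}, lower {1/4}, C = 1/2. Verdict: terminating (-9 upstairs). 10 nonzero terms in all; added directly. Value: -15610966101/27765760.

Key step: with t_0 = 1/2, the two geometric factors (C = 1/2) combine into one argument.
Term ratio: r(k) = (-7/4) * (k-9) (k-7/2) / [(k+1/4) (k+1)] - poly over poly, x = (-7/4) from leading terms; C = 1/2 at k = 0.


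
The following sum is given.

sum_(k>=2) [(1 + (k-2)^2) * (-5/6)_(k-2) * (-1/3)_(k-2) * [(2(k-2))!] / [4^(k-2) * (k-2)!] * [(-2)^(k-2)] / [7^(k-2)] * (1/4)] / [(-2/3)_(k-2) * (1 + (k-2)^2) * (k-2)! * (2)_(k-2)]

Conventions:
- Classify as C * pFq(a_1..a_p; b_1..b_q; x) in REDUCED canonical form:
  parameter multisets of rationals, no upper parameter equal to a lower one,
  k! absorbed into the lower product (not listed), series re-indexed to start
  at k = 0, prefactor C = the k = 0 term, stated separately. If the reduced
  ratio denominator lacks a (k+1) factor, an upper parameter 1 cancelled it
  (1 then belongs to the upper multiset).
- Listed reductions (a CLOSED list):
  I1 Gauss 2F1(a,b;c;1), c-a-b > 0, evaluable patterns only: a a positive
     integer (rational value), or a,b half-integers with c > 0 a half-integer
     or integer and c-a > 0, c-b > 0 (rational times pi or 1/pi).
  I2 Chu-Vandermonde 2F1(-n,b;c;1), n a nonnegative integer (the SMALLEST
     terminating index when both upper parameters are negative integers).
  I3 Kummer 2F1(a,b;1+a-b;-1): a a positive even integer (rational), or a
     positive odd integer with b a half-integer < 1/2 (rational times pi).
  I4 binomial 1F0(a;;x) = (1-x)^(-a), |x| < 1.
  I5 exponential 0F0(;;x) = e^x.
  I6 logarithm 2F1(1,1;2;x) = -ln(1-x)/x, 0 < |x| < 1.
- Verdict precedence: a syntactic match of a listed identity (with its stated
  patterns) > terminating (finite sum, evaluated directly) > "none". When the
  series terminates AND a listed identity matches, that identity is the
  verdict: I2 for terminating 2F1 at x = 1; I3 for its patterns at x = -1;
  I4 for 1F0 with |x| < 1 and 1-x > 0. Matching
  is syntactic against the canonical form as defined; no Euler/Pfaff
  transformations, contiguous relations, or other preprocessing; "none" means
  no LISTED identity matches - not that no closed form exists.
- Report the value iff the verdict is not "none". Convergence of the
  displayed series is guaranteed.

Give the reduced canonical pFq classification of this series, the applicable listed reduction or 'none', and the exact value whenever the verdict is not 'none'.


Key observation: t_0 being 1/4, the (2k)!/(4^k k!) block (prefactor 1/4) is the Pochhammer (1/2)_k.
Adjacent-term ratio: r(k) = (-2/7) * (k-5/6) (k-1/3) (k+1/2) / [(k-2/3) (k+2) (k+1)] - rational; roots negated = parameters, x = (-2/7), C = 1/4.

This is 1/4 * 3F2(-5/6, -1/3, 1/2; -2/3, 2; -2/7) in reduced canonical form. Verdict: none. A 3F2 with upper {-5/6, -1/3, 1/2} fits none of I1-I6 at x = -2/7; the sum runs forever.


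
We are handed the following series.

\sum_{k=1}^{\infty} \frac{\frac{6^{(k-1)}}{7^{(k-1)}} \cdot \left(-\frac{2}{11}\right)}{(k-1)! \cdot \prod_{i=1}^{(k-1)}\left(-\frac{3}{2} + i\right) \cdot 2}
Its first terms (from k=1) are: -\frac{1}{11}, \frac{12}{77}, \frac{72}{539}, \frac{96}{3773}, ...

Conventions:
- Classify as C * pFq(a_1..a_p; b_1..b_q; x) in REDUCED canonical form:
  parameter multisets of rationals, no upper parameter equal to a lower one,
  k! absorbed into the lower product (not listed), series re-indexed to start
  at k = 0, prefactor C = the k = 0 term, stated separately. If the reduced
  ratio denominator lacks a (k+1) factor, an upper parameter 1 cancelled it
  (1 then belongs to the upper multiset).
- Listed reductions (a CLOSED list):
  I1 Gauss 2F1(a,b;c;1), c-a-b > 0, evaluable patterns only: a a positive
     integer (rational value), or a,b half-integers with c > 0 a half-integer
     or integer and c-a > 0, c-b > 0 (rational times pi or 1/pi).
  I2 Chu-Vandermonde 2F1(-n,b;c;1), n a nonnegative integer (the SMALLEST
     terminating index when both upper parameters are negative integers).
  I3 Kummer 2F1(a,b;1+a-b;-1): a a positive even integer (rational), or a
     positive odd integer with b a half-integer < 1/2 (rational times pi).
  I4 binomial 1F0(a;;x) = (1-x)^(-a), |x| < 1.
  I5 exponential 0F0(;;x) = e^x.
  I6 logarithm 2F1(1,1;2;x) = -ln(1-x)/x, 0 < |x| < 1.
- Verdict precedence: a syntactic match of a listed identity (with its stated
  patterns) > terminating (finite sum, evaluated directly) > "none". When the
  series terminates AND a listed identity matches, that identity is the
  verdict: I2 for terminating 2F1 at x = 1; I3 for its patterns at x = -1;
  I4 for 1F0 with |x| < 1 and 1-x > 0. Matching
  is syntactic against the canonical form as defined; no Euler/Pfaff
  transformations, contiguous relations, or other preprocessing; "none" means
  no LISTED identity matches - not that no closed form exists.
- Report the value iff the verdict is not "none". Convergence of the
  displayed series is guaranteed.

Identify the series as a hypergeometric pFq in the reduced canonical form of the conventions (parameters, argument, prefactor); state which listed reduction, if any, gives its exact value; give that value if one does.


With C = -\frac{1}{11}: the canonical form is 0F1(-; -\frac{1}{2}; \frac{6}{7}). Verdict: none (x = \frac{6}{7}): each listed identity misses the multisets {-} ; {-\frac{1}{2}}.

Key step: t_0 being -\frac{1}{11}, the constant factors (prefactor -1/11) combine into one prefactor.
Adjacent-term ratio: r(k) = \frac{6}{7} * 1 / [(k-\frac{1}{2}) (k+1)] - rational in k, leading ratio \frac{6}{7}; with t_0 = -\frac{1}{11}, classification follows.


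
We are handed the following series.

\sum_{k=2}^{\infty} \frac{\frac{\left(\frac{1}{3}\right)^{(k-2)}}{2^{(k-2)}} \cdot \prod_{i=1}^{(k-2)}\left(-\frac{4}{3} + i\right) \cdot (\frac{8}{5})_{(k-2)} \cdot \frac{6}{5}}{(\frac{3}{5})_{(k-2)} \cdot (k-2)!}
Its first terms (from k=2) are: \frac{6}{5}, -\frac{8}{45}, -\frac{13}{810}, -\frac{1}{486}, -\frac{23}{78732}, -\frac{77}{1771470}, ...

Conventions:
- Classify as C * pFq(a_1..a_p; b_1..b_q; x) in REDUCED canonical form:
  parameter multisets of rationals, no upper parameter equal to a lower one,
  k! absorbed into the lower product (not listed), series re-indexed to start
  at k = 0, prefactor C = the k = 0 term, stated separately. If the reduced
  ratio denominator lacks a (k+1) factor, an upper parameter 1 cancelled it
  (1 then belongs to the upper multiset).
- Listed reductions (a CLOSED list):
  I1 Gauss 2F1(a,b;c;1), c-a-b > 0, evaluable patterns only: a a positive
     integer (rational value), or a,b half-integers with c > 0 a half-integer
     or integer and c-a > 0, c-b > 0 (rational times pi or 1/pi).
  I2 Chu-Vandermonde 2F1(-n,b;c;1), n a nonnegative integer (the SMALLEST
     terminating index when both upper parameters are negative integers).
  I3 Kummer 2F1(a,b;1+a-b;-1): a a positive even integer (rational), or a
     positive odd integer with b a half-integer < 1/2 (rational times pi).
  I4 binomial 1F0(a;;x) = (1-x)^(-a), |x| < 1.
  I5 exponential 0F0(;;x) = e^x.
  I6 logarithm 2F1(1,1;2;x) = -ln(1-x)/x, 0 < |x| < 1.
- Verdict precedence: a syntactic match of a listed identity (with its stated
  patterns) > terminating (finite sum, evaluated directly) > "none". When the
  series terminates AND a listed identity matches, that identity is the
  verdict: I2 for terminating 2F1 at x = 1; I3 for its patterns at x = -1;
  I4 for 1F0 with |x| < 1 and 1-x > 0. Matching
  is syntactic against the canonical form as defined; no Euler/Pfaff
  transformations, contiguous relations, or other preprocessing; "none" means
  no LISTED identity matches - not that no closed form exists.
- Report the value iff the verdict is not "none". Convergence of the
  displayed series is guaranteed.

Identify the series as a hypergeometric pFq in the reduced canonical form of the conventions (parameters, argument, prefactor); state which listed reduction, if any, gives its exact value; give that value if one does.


x = \frac{1}{6} here; the reduced form reads 2F1, upper {-\frac{1}{3}, \frac{8}{5}}, lower {\frac{3}{5}}, C = \frac{6}{5}. Verdict: none (x = \frac{1}{6}): each listed identity misses the multisets {-\frac{1}{3}, \frac{8}{5}} ; {\frac{3}{5}}.

Key step: t_0 being \frac{6}{5}, the running product (C = 6/5) telescopes to a rising factorial.
Step ratio: r(k) = \frac{1}{6} * (k-\frac{1}{3}) (k+\frac{8}{5}) / [(k+\frac{3}{5}) (k+1)] - rational; roots negated = parameters, x = \frac{1}{6}, C = \frac{6}{5}.


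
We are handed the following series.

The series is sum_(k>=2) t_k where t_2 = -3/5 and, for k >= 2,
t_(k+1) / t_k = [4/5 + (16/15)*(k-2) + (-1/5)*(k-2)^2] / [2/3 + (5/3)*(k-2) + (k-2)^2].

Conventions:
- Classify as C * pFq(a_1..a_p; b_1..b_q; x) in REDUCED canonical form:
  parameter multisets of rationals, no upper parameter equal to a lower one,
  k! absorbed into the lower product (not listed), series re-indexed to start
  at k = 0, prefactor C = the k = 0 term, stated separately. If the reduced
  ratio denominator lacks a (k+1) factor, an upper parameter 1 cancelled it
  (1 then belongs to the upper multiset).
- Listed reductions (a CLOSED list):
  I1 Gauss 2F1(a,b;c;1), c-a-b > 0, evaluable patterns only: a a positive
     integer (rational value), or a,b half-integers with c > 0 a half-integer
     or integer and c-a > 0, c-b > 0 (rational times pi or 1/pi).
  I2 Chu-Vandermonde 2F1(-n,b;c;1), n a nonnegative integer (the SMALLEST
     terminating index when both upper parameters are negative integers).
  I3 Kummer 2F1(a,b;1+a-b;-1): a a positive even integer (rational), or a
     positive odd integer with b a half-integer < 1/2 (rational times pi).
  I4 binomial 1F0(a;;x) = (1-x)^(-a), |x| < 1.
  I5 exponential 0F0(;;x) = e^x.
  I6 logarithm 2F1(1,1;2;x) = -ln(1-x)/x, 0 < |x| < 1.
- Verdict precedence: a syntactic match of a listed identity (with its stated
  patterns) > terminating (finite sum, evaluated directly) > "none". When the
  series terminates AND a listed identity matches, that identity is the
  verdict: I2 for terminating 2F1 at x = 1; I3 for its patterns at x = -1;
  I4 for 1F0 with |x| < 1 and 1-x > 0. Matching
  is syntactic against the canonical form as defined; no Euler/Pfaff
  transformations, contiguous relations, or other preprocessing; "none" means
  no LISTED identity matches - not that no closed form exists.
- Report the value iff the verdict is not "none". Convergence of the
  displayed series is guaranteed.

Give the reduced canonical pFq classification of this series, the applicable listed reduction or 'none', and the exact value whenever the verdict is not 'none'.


At argument -1/5: a 1F0 with upper {-6}, lower {-}, scaled by C = -3/5. Verdict: binomial (I4) applies (the 1F0 binomial series: exponent 6, x = -1/5). Exact value: -139968/78125.

Key step: t_0 = -3/5 here, and factor the ratio over Q (prefactor -3/5): negated roots = parameters.
Ratio: r(k) = (-1/5) * (k-6) / [(k+1)] - rational; roots negated = parameters, x = (-1/5), C = -3/5.


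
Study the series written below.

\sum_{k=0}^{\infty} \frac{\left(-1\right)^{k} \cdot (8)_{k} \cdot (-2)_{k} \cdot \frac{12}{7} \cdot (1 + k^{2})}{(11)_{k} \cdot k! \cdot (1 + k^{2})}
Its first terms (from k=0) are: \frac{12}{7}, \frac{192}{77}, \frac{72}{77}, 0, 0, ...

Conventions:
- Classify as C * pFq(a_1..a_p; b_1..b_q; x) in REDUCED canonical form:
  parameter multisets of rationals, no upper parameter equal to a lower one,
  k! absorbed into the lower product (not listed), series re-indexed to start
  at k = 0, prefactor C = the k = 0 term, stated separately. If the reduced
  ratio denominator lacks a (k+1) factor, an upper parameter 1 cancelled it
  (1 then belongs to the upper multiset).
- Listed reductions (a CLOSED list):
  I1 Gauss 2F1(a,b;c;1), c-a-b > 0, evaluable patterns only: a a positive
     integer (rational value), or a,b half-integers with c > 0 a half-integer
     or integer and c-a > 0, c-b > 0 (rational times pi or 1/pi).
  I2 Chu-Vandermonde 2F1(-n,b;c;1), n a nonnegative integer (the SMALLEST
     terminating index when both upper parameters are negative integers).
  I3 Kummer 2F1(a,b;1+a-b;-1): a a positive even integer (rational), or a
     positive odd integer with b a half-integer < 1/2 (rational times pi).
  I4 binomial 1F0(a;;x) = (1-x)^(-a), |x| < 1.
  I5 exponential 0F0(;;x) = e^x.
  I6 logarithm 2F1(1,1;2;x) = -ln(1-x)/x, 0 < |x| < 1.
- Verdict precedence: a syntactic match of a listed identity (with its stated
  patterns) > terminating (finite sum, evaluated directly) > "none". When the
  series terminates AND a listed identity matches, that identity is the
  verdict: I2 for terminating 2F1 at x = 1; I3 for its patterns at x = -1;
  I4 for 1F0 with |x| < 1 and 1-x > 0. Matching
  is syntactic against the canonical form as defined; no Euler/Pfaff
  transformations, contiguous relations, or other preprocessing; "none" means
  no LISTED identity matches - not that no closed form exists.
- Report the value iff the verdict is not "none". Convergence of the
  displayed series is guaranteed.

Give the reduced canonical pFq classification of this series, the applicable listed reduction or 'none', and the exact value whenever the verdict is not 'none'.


Canonical form: C = \frac{12}{7} times 2F1 with upper {-2, 8}, lower {11}, x = -1. Verdict: Kummer's theorem (I3) matches (x = -1; c = 11 equals 1+a-b for upper {-2, 8}: listed pattern). Value: \frac{36}{7}.

Key observation: t_0 being \frac{12}{7}, striking the common factor k^2 + 1 reduces the term (C = 12/7).
Ratio: r(k) = -1 * (k-2) (k+8) / [(k+11) (k+1)] - rational in k. x = -1; t_0 = \frac{12}{7}; negate the roots.


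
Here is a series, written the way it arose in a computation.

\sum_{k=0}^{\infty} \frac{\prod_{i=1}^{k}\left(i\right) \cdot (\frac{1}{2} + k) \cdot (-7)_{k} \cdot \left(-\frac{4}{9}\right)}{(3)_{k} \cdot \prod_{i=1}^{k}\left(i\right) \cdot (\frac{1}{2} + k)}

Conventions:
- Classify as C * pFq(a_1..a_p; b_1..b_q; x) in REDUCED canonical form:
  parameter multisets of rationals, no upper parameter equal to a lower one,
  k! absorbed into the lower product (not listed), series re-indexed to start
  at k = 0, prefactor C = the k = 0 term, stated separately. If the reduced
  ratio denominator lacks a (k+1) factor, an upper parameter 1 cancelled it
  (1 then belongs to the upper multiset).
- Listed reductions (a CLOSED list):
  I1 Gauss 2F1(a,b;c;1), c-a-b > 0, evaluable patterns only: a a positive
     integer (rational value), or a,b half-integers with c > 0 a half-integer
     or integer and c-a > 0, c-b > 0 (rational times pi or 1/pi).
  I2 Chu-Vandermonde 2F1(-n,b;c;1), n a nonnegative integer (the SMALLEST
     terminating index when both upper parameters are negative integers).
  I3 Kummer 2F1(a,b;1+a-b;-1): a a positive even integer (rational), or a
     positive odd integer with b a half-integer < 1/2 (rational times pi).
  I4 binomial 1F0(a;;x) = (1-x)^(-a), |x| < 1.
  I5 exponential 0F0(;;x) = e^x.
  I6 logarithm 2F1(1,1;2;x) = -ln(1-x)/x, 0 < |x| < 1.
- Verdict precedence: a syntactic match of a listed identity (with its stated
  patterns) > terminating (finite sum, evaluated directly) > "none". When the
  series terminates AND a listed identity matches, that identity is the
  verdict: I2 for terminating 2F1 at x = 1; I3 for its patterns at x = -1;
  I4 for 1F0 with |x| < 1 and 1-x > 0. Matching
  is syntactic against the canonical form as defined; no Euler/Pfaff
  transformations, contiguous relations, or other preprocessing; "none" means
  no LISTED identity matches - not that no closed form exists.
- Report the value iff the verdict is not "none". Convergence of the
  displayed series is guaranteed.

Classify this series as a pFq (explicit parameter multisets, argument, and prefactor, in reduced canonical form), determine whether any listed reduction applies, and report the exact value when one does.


The series (x = 1) is 2F1: upper {-7, 1}, lower {3}, prefactor -\frac{4}{9}. Verdict: this is Chu-Vandermonde (I2) (terminating 2F1 at x = 1 with n = 7, b = 1, c = 3). Sum: -\frac{8}{81}.

The tell: from the first term -\frac{4}{9}: the product of the first k integers (prefactor -4/9) is k!.
Adjacent-term ratio: r(k) = 1 * (k-7) (k+1) / [(k+3) (k+1)] - rational; roots negated = parameters, x = 1, C = -\frac{4}{9}.


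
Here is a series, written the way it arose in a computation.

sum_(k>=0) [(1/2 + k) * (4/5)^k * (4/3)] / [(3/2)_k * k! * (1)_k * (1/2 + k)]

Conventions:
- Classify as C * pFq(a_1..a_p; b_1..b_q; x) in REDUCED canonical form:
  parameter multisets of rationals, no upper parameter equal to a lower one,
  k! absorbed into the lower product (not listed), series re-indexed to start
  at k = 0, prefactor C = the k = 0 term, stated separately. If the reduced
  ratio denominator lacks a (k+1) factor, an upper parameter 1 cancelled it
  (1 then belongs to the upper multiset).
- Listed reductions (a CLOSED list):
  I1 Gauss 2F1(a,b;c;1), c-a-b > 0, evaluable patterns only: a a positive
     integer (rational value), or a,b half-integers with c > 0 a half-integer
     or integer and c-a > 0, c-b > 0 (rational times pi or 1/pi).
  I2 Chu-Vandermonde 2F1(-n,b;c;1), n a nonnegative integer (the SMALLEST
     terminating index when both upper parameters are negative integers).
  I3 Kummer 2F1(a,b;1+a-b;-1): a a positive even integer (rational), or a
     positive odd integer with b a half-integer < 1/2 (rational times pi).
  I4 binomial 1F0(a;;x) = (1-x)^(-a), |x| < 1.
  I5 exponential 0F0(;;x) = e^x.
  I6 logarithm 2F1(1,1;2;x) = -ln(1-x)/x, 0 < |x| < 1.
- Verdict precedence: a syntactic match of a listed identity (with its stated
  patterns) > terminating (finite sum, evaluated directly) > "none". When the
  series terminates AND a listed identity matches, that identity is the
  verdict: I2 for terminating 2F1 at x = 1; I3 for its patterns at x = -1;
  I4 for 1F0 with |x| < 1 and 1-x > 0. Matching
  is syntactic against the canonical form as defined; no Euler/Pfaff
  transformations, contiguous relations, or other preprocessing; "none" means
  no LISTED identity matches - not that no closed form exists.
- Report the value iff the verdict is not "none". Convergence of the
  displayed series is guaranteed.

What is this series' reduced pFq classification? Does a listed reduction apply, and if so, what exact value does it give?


With C = 4/3: the canonical form is 0F2(-; 1, 3/2; 4/5). Verdict: none. Every listed pattern misses the 0F2 form at 4/5, upper {-}.

First insight: with t_0 = 4/3, the denominator's factorial ratio (prefactor 4/3) is a lower Pochhammer.
Ratio: r(k) = (4/5) * 1 / [(k+1) (k+3/2) (k+1)] ; factor over Q: parameters, x = (4/5), and C = 4/3.
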